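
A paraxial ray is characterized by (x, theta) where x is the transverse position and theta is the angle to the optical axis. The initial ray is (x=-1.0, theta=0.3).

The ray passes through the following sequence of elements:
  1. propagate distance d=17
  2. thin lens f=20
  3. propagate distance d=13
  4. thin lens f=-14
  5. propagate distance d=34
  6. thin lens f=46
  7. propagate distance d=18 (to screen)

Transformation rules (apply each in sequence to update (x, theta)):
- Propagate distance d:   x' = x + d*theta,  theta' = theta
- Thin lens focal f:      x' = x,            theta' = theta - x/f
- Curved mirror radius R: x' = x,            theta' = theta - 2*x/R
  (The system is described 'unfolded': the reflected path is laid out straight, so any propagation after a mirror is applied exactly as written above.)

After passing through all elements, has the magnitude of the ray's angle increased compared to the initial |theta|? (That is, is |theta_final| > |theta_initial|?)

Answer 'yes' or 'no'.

Answer: no

Derivation:
Initial: x=-1.0000 theta=0.3000
After 1 (propagate distance d=17): x=4.1000 theta=0.3000
After 2 (thin lens f=20): x=4.1000 theta=0.0950
After 3 (propagate distance d=13): x=5.3350 theta=0.0950
After 4 (thin lens f=-14): x=5.3350 theta=1333/2800 (≈0.4761)
After 5 (propagate distance d=34): x=3013/140 (≈21.5214) theta=1333/2800 (≈0.4761)
After 6 (thin lens f=46): x=3013/140 (≈21.5214) theta=23/2800 (≈0.0082)
After 7 (propagate distance d=18 (to screen)): x=30337/1400 (≈21.6693) theta=23/2800 (≈0.0082)
|theta_initial|=0.3000 |theta_final|=23/2800 (≈0.0082) -> not increased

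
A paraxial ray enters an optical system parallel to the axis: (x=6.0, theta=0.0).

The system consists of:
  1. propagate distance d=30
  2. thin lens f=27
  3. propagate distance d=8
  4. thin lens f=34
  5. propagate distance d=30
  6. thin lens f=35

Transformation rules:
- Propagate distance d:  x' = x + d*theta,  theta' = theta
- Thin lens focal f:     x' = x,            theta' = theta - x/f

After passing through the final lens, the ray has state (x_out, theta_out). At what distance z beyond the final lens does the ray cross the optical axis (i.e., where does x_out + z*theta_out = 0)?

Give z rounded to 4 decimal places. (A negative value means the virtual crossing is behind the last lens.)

Answer: -36.2678

Derivation:
Initial: x=6.0000 theta=0.0000
After 1 (propagate distance d=30): x=6.0000 theta=0.0000
After 2 (thin lens f=27): x=6.0000 theta=-2/9 (≈-0.2222)
After 3 (propagate distance d=8): x=38/9 (≈4.2222) theta=-2/9 (≈-0.2222)
After 4 (thin lens f=34): x=38/9 (≈4.2222) theta=-53/153 (≈-0.3464)
After 5 (propagate distance d=30): x=-944/153 (≈-6.1699) theta=-53/153 (≈-0.3464)
After 6 (thin lens f=35): x=-944/153 (≈-6.1699) theta=-911/5355 (≈-0.1701)
z_focus = -x_out/theta_out = -(-944/153)/(-911/5355) = -33040/911 ≈ -36.2678
Rounded to 4 decimal places: z = -36.2678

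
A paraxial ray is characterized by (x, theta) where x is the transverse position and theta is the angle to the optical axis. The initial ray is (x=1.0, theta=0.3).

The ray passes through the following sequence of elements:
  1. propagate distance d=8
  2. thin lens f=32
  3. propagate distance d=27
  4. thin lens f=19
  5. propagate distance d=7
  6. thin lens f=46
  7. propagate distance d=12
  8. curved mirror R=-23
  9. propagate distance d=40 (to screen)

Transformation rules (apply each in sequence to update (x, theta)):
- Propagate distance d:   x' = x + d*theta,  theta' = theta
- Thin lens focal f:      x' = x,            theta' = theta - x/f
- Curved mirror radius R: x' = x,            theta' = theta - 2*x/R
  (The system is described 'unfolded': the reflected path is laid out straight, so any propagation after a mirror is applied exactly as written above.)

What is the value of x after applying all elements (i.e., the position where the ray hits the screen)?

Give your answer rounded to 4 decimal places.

Answer: -7.8080

Derivation:
Initial: x=1.0000 theta=0.3000
After 1 (propagate distance d=8): x=3.4000 theta=0.3000
After 2 (thin lens f=32): x=3.4000 theta=31/160 (≈0.1938)
After 3 (propagate distance d=27): x=1381/160 (≈8.6313) theta=31/160 (≈0.1938)
After 4 (thin lens f=19): x=1381/160 (≈8.6313) theta=-99/380 (≈-0.2605)
After 5 (propagate distance d=7): x=4139/608 (≈6.8076) theta=-99/380 (≈-0.2605)
After 6 (thin lens f=46): x=4139/608 (≈6.8076) theta=-57127/139840 (≈-0.4085)
After 7 (propagate distance d=12): x=133223/69920 (≈1.9054) theta=-57127/139840 (≈-0.4085)
After 8 (curved mirror R=-23): x=133223/69920 (≈1.9054) theta=-781029/3216320 (≈-0.2428)
After 9 (propagate distance d=40 (to screen)): x=-12556451/1608160 (≈-7.8080) theta=-781029/3216320 (≈-0.2428)
Rounded to 4 decimal places: x = -7.8080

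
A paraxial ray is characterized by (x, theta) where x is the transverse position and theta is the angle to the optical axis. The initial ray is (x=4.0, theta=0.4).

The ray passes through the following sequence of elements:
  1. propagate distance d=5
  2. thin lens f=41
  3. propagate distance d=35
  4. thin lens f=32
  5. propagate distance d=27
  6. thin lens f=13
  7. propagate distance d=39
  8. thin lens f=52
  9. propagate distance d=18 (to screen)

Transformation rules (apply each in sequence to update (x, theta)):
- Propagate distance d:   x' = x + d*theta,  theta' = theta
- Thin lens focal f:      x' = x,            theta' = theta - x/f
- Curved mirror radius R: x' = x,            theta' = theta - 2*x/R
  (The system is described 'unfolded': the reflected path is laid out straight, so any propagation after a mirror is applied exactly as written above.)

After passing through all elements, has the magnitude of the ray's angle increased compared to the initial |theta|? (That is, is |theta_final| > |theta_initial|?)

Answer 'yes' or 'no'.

Initial: x=4.0000 theta=0.4000
After 1 (propagate distance d=5): x=6.0000 theta=0.4000
After 2 (thin lens f=41): x=6.0000 theta=52/205 (≈0.2537)
After 3 (propagate distance d=35): x=610/41 (≈14.8780) theta=52/205 (≈0.2537)
After 4 (thin lens f=32): x=610/41 (≈14.8780) theta=-693/3280 (≈-0.2113)
After 5 (propagate distance d=27): x=30089/3280 (≈9.1735) theta=-693/3280 (≈-0.2113)
After 6 (thin lens f=13): x=30089/3280 (≈9.1735) theta=-19549/21320 (≈-0.9169)
After 7 (propagate distance d=39): x=-17441/656 (≈-26.5869) theta=-19549/21320 (≈-0.9169)
After 8 (thin lens f=52): x=-17441/656 (≈-26.5869) theta=-69187/170560 (≈-0.4056)
After 9 (propagate distance d=18 (to screen)): x=-2890013/85280 (≈-33.8885) theta=-69187/170560 (≈-0.4056)
|theta_initial|=0.4000 |theta_final|=69187/170560 (≈0.4056) -> increased

Answer: yes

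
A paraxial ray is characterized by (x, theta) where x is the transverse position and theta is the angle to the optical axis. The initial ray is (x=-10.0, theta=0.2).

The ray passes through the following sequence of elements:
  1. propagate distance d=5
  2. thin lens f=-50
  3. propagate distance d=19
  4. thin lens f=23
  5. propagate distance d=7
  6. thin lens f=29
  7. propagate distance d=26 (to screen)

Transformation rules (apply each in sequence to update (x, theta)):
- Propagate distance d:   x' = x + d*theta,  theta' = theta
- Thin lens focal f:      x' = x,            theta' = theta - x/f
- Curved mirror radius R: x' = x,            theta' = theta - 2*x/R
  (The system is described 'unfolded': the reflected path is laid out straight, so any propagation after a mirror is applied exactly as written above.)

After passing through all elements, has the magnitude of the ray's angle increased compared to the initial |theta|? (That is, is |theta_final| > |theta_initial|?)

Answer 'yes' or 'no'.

Answer: yes

Derivation:
Initial: x=-10.0000 theta=0.2000
After 1 (propagate distance d=5): x=-9.0000 theta=0.2000
After 2 (thin lens f=-50): x=-9.0000 theta=0.0200
After 3 (propagate distance d=19): x=-8.6200 theta=0.0200
After 4 (thin lens f=23): x=-8.6200 theta=227/575 (≈0.3948)
After 5 (propagate distance d=7): x=-1347/230 (≈-5.8565) theta=227/575 (≈0.3948)
After 6 (thin lens f=29): x=-1347/230 (≈-5.8565) theta=19901/33350 (≈0.5967)
After 7 (propagate distance d=26 (to screen)): x=322111/33350 (≈9.6585) theta=19901/33350 (≈0.5967)
|theta_initial|=0.2000 |theta_final|=19901/33350 (≈0.5967) -> increased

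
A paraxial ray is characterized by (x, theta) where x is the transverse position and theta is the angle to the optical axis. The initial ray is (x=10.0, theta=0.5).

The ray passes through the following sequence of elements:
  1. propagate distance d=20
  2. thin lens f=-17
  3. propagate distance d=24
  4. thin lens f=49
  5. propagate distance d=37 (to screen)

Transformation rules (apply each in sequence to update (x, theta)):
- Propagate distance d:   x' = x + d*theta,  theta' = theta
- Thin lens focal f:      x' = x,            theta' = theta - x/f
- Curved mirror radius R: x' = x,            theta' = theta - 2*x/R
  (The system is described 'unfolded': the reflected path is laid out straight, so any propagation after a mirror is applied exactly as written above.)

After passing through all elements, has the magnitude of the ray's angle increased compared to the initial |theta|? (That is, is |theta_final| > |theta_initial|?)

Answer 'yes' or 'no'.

Initial: x=10.0000 theta=0.5000
After 1 (propagate distance d=20): x=20.0000 theta=0.5000
After 2 (thin lens f=-17): x=20.0000 theta=57/34 (≈1.6765)
After 3 (propagate distance d=24): x=1024/17 (≈60.2353) theta=57/34 (≈1.6765)
After 4 (thin lens f=49): x=1024/17 (≈60.2353) theta=745/1666 (≈0.4472)
After 5 (propagate distance d=37 (to screen)): x=127917/1666 (≈76.7809) theta=745/1666 (≈0.4472)
|theta_initial|=0.5000 |theta_final|=745/1666 (≈0.4472) -> not increased

Answer: no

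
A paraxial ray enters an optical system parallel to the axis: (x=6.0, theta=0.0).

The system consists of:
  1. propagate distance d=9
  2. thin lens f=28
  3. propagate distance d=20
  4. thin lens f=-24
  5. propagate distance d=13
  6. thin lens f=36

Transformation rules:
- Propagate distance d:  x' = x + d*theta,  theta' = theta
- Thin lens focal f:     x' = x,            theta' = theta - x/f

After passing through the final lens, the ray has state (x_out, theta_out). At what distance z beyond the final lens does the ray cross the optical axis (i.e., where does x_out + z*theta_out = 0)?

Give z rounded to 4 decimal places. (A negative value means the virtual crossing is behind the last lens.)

Initial: x=6.0000 theta=0.0000
After 1 (propagate distance d=9): x=6.0000 theta=0.0000
After 2 (thin lens f=28): x=6.0000 theta=-3/14 (≈-0.2143)
After 3 (propagate distance d=20): x=12/7 (≈1.7143) theta=-3/14 (≈-0.2143)
After 4 (thin lens f=-24): x=12/7 (≈1.7143) theta=-1/7 (≈-0.1429)
After 5 (propagate distance d=13): x=-1/7 (≈-0.1429) theta=-1/7 (≈-0.1429)
After 6 (thin lens f=36): x=-1/7 (≈-0.1429) theta=-5/36 (≈-0.1389)
z_focus = -x_out/theta_out = -(-1/7)/(-5/36) = -36/35 ≈ -1.0286
Rounded to 4 decimal places: z = -1.0286

Answer: -1.0286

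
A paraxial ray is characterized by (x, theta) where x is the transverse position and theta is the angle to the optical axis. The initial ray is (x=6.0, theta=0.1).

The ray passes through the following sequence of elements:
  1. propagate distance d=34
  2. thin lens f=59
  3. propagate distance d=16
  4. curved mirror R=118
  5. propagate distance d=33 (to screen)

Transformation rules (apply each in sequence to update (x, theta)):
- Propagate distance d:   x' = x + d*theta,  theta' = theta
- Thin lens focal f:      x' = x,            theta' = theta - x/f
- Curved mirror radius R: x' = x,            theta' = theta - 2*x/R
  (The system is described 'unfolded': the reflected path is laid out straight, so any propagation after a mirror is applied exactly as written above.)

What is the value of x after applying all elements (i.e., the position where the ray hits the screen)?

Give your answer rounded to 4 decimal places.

Initial: x=6.0000 theta=0.1000
After 1 (propagate distance d=34): x=9.4000 theta=0.1000
After 2 (thin lens f=59): x=9.4000 theta=-7/118 (≈-0.0593)
After 3 (propagate distance d=16): x=2493/295 (≈8.4508) theta=-7/118 (≈-0.0593)
After 4 (curved mirror R=118): x=2493/295 (≈8.4508) theta=-7051/34810 (≈-0.2026)
After 5 (propagate distance d=33 (to screen)): x=61491/34810 (≈1.7665) theta=-7051/34810 (≈-0.2026)
Rounded to 4 decimal places: x = 1.7665

Answer: 1.7665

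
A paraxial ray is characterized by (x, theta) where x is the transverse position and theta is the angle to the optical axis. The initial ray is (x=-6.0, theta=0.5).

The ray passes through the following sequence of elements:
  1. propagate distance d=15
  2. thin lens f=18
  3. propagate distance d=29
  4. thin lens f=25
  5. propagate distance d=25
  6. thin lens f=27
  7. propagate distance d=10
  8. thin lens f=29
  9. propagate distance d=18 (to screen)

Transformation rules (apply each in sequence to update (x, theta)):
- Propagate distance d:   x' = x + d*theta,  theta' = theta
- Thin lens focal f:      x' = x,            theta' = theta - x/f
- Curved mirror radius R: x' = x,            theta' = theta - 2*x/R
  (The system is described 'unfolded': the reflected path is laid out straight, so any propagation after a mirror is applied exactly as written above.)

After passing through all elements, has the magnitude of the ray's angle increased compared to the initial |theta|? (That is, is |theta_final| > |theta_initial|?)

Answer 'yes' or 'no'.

Answer: yes

Derivation:
Initial: x=-6.0000 theta=0.5000
After 1 (propagate distance d=15): x=1.5000 theta=0.5000
After 2 (thin lens f=18): x=1.5000 theta=5/12 (≈0.4167)
After 3 (propagate distance d=29): x=163/12 (≈13.5833) theta=5/12 (≈0.4167)
After 4 (thin lens f=25): x=163/12 (≈13.5833) theta=-19/150 (≈-0.1267)
After 5 (propagate distance d=25): x=125/12 (≈10.4167) theta=-19/150 (≈-0.1267)
After 6 (thin lens f=27): x=125/12 (≈10.4167) theta=-4151/8100 (≈-0.5125)
After 7 (propagate distance d=10): x=8573/1620 (≈5.2920) theta=-4151/8100 (≈-0.5125)
After 8 (thin lens f=29): x=8573/1620 (≈5.2920) theta=-40811/58725 (≈-0.6950)
After 9 (propagate distance d=18 (to screen)): x=-1695307/234900 (≈-7.2171) theta=-40811/58725 (≈-0.6950)
|theta_initial|=0.5000 |theta_final|=40811/58725 (≈0.6950) -> increased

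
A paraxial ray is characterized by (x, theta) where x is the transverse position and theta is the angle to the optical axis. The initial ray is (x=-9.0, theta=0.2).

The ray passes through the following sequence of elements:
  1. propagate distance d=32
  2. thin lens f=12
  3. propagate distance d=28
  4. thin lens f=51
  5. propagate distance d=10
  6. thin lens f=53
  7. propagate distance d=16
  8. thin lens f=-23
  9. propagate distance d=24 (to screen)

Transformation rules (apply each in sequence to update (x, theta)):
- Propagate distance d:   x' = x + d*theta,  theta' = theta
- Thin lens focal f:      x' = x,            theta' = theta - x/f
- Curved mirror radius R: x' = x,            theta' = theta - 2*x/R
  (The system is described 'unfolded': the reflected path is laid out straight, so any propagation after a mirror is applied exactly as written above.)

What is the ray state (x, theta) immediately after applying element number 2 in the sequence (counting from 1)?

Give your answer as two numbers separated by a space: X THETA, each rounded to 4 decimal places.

Answer: -2.6000 0.4167

Derivation:
Initial: x=-9.0000 theta=0.2000
After 1 (propagate distance d=32): x=-2.6000 theta=0.2000
After 2 (thin lens f=12): x=-2.6000 theta=5/12 (≈0.4167)
Rounded to 4 decimal places: x = -2.6000, theta = 0.4167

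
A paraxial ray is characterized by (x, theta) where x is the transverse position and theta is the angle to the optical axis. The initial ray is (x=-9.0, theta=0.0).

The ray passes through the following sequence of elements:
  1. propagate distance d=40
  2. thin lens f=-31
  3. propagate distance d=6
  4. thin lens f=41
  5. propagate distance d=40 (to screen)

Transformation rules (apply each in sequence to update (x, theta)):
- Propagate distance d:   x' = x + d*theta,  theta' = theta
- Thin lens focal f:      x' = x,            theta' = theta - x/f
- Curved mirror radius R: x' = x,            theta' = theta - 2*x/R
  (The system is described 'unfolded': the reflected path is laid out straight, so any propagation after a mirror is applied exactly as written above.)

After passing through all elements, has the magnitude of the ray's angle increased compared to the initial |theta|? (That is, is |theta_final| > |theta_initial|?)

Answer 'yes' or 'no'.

Initial: x=-9.0000 theta=0.0000
After 1 (propagate distance d=40): x=-9.0000 theta=0.0000
After 2 (thin lens f=-31): x=-9.0000 theta=-9/31 (≈-0.2903)
After 3 (propagate distance d=6): x=-333/31 (≈-10.7419) theta=-9/31 (≈-0.2903)
After 4 (thin lens f=41): x=-333/31 (≈-10.7419) theta=-36/1271 (≈-0.0283)
After 5 (propagate distance d=40 (to screen)): x=-15093/1271 (≈-11.8749) theta=-36/1271 (≈-0.0283)
|theta_initial|=0.0000 |theta_final|=36/1271 (≈0.0283) -> increased

Answer: yes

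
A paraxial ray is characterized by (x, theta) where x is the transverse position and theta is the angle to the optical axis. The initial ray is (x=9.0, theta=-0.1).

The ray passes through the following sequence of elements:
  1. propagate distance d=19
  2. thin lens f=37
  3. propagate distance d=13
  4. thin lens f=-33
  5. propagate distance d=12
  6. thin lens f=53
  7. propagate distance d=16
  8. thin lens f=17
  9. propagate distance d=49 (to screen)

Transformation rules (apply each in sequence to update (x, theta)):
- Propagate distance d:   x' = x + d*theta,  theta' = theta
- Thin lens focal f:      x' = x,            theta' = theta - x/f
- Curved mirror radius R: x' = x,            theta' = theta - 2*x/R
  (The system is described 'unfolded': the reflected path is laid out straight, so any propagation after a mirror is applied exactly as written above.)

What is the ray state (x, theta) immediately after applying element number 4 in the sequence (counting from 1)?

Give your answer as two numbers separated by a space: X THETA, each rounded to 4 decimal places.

Answer: 3.3054 -0.1917

Derivation:
Initial: x=9.0000 theta=-0.1000
After 1 (propagate distance d=19): x=7.1000 theta=-0.1000
After 2 (thin lens f=37): x=7.1000 theta=-54/185 (≈-0.2919)
After 3 (propagate distance d=13): x=1223/370 (≈3.3054) theta=-54/185 (≈-0.2919)
After 4 (thin lens f=-33): x=1223/370 (≈3.3054) theta=-2341/12210 (≈-0.1917)
Rounded to 4 decimal places: x = 3.3054, theta = -0.1917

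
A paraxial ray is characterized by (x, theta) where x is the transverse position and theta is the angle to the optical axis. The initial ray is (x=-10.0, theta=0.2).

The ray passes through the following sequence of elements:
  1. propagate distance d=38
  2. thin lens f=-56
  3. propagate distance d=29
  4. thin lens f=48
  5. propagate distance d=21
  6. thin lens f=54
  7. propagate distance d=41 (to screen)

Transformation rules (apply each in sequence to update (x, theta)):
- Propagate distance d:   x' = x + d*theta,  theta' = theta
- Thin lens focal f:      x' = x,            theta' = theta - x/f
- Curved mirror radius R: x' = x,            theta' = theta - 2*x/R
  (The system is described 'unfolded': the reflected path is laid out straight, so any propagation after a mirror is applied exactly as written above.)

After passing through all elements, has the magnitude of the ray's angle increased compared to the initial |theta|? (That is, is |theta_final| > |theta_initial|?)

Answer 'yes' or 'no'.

Initial: x=-10.0000 theta=0.2000
After 1 (propagate distance d=38): x=-2.4000 theta=0.2000
After 2 (thin lens f=-56): x=-2.4000 theta=11/70 (≈0.1571)
After 3 (propagate distance d=29): x=151/70 (≈2.1571) theta=11/70 (≈0.1571)
After 4 (thin lens f=48): x=151/70 (≈2.1571) theta=377/3360 (≈0.1122)
After 5 (propagate distance d=21): x=1011/224 (≈4.5134) theta=377/3360 (≈0.1122)
After 6 (thin lens f=54): x=1011/224 (≈4.5134) theta=577/20160 (≈0.0286)
After 7 (propagate distance d=41 (to screen)): x=114647/20160 (≈5.6869) theta=577/20160 (≈0.0286)
|theta_initial|=0.2000 |theta_final|=577/20160 (≈0.0286) -> not increased

Answer: no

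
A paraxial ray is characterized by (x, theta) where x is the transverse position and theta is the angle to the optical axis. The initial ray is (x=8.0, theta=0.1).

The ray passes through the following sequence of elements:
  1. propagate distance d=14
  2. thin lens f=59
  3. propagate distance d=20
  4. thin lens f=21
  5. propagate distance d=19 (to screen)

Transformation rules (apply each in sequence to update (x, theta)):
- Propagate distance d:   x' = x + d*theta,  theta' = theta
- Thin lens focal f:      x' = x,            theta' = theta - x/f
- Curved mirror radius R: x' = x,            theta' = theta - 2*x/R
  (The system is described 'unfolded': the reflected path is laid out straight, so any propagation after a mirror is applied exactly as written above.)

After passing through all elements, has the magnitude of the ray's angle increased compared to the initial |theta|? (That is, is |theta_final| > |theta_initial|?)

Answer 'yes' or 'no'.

Initial: x=8.0000 theta=0.1000
After 1 (propagate distance d=14): x=9.4000 theta=0.1000
After 2 (thin lens f=59): x=9.4000 theta=-7/118 (≈-0.0593)
After 3 (propagate distance d=20): x=2423/295 (≈8.2136) theta=-7/118 (≈-0.0593)
After 4 (thin lens f=21): x=2423/295 (≈8.2136) theta=-5581/12390 (≈-0.4504)
After 5 (propagate distance d=19 (to screen)): x=-4273/12390 (≈-0.3449) theta=-5581/12390 (≈-0.4504)
|theta_initial|=0.1000 |theta_final|=5581/12390 (≈0.4504) -> increased

Answer: yes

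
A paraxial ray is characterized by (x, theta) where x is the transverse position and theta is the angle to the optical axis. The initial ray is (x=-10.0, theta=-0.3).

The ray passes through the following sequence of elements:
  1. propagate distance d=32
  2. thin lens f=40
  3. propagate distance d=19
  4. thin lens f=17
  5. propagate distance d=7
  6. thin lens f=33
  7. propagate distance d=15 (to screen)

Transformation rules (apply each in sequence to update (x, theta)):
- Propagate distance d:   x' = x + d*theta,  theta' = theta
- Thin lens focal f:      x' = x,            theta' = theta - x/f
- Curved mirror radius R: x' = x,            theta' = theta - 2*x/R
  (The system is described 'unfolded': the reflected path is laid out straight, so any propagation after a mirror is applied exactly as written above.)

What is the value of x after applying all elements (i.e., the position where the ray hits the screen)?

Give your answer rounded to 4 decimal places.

Initial: x=-10.0000 theta=-0.3000
After 1 (propagate distance d=32): x=-19.6000 theta=-0.3000
After 2 (thin lens f=40): x=-19.6000 theta=0.1900
After 3 (propagate distance d=19): x=-15.9900 theta=0.1900
After 4 (thin lens f=17): x=-15.9900 theta=961/850 (≈1.1306)
After 5 (propagate distance d=7): x=-13729/1700 (≈-8.0759) theta=961/850 (≈1.1306)
After 6 (thin lens f=33): x=-13729/1700 (≈-8.0759) theta=15431/11220 (≈1.3753)
After 7 (propagate distance d=15 (to screen)): x=58689/4675 (≈12.5538) theta=15431/11220 (≈1.3753)
Rounded to 4 decimal places: x = 12.5538

Answer: 12.5538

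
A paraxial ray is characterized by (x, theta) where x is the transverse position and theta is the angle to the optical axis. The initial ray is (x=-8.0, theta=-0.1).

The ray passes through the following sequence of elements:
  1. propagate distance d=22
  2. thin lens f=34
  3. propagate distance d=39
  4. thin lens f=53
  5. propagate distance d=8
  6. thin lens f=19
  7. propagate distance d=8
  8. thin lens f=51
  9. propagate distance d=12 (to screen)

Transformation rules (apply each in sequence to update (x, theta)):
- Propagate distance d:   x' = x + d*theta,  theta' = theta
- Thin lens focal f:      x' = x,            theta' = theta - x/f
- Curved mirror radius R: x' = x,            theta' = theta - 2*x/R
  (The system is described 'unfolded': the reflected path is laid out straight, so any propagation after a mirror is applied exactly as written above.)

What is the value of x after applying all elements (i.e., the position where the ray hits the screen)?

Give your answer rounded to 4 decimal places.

Answer: 4.5266

Derivation:
Initial: x=-8.0000 theta=-0.1000
After 1 (propagate distance d=22): x=-10.2000 theta=-0.1000
After 2 (thin lens f=34): x=-10.2000 theta=0.2000
After 3 (propagate distance d=39): x=-2.4000 theta=0.2000
After 4 (thin lens f=53): x=-2.4000 theta=13/53 (≈0.2453)
After 5 (propagate distance d=8): x=-116/265 (≈-0.4377) theta=13/53 (≈0.2453)
After 6 (thin lens f=19): x=-116/265 (≈-0.4377) theta=1351/5035 (≈0.2683)
After 7 (propagate distance d=8): x=8604/5035 (≈1.7088) theta=1351/5035 (≈0.2683)
After 8 (thin lens f=51): x=8604/5035 (≈1.7088) theta=20099/85595 (≈0.2348)
After 9 (propagate distance d=12 (to screen)): x=387456/85595 (≈4.5266) theta=20099/85595 (≈0.2348)
Rounded to 4 decimal places: x = 4.5266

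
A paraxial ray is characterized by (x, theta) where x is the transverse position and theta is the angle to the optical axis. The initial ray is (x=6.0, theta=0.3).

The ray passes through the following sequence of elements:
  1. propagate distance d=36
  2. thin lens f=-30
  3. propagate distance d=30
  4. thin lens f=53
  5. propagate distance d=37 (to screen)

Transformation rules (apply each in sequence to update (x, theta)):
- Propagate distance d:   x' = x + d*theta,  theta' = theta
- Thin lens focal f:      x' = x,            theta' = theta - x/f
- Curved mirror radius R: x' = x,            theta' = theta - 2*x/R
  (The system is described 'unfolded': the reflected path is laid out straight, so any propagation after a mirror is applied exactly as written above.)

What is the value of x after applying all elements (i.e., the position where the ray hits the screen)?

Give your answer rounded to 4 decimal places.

Initial: x=6.0000 theta=0.3000
After 1 (propagate distance d=36): x=16.8000 theta=0.3000
After 2 (thin lens f=-30): x=16.8000 theta=0.8600
After 3 (propagate distance d=30): x=42.6000 theta=0.8600
After 4 (thin lens f=53): x=42.6000 theta=149/2650 (≈0.0562)
After 5 (propagate distance d=37 (to screen)): x=118403/2650 (≈44.6804) theta=149/2650 (≈0.0562)
Rounded to 4 decimal places: x = 44.6804

Answer: 44.6804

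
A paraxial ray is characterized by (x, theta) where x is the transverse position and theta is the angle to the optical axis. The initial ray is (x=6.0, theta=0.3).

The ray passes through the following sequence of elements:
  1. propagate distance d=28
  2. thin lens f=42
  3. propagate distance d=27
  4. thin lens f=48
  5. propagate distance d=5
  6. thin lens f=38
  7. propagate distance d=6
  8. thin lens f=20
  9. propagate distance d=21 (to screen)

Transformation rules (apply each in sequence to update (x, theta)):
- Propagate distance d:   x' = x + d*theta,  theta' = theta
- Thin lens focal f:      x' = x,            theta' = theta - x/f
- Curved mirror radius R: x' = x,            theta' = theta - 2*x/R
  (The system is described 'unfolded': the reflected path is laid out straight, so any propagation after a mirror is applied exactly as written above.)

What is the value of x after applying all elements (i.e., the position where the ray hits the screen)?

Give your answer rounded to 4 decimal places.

Answer: -13.5263

Derivation:
Initial: x=6.0000 theta=0.3000
After 1 (propagate distance d=28): x=14.4000 theta=0.3000
After 2 (thin lens f=42): x=14.4000 theta=-3/70 (≈-0.0429)
After 3 (propagate distance d=27): x=927/70 (≈13.2429) theta=-3/70 (≈-0.0429)
After 4 (thin lens f=48): x=927/70 (≈13.2429) theta=-51/160 (≈-0.3188)
After 5 (propagate distance d=5): x=13047/1120 (≈11.6491) theta=-51/160 (≈-0.3188)
After 6 (thin lens f=38): x=13047/1120 (≈11.6491) theta=-26613/42560 (≈-0.6253)
After 7 (propagate distance d=6): x=84027/10640 (≈7.8973) theta=-26613/42560 (≈-0.6253)
After 8 (thin lens f=20): x=84027/10640 (≈7.8973) theta=-54273/53200 (≈-1.0202)
After 9 (propagate distance d=21 (to screen)): x=-359799/26600 (≈-13.5263) theta=-54273/53200 (≈-1.0202)
Rounded to 4 decimal places: x = -13.5263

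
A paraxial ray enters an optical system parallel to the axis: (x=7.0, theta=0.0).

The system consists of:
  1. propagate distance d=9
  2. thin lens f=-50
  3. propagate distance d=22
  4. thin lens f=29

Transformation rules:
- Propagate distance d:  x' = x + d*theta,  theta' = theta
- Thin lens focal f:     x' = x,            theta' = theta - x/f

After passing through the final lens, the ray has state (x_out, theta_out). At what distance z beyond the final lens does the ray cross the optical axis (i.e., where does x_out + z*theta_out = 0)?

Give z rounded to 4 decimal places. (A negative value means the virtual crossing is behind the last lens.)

Answer: 48.5581

Derivation:
Initial: x=7.0000 theta=0.0000
After 1 (propagate distance d=9): x=7.0000 theta=0.0000
After 2 (thin lens f=-50): x=7.0000 theta=0.1400
After 3 (propagate distance d=22): x=10.0800 theta=0.1400
After 4 (thin lens f=29): x=10.0800 theta=-301/1450 (≈-0.2076)
z_focus = -x_out/theta_out = -(10.0800)/(-301/1450) = 2088/43 ≈ 48.5581
Rounded to 4 decimal places: z = 48.5581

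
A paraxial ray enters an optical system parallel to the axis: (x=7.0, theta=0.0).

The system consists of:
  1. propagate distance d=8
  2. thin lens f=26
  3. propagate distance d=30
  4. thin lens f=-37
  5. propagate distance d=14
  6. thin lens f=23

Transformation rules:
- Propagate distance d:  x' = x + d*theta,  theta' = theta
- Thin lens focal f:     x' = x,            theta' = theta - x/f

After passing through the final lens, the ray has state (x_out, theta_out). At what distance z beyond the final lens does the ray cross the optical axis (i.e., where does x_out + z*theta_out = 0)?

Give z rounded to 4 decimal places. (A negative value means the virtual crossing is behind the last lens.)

Initial: x=7.0000 theta=0.0000
After 1 (propagate distance d=8): x=7.0000 theta=0.0000
After 2 (thin lens f=26): x=7.0000 theta=-7/26 (≈-0.2692)
After 3 (propagate distance d=30): x=-14/13 (≈-1.0769) theta=-7/26 (≈-0.2692)
After 4 (thin lens f=-37): x=-14/13 (≈-1.0769) theta=-287/962 (≈-0.2983)
After 5 (propagate distance d=14): x=-2527/481 (≈-5.2536) theta=-287/962 (≈-0.2983)
After 6 (thin lens f=23): x=-2527/481 (≈-5.2536) theta=-119/1702 (≈-0.0699)
z_focus = -x_out/theta_out = -(-2527/481)/(-119/1702) = -16606/221 ≈ -75.1403
Rounded to 4 decimal places: z = -75.1403

Answer: -75.1403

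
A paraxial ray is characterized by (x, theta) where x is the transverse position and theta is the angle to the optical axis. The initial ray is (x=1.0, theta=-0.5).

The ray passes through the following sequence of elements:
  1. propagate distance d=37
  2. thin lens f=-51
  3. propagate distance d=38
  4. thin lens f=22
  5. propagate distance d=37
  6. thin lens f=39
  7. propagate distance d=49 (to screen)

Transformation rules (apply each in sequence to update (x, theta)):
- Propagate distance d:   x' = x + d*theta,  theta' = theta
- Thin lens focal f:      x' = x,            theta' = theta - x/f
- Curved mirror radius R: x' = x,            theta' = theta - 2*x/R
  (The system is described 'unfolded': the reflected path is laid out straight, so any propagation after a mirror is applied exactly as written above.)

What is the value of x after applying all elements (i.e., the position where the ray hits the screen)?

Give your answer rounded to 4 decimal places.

Answer: 68.3619

Derivation:
Initial: x=1.0000 theta=-0.5000
After 1 (propagate distance d=37): x=-17.5000 theta=-0.5000
After 2 (thin lens f=-51): x=-17.5000 theta=-43/51 (≈-0.8431)
After 3 (propagate distance d=38): x=-5053/102 (≈-49.5392) theta=-43/51 (≈-0.8431)
After 4 (thin lens f=22): x=-5053/102 (≈-49.5392) theta=3161/2244 (≈1.4086)
After 5 (propagate distance d=37): x=5791/2244 (≈2.5807) theta=3161/2244 (≈1.4086)
After 6 (thin lens f=39): x=5791/2244 (≈2.5807) theta=29372/21879 (≈1.3425)
After 7 (propagate distance d=49 (to screen)): x=5982761/87516 (≈68.3619) theta=29372/21879 (≈1.3425)
Rounded to 4 decimal places: x = 68.3619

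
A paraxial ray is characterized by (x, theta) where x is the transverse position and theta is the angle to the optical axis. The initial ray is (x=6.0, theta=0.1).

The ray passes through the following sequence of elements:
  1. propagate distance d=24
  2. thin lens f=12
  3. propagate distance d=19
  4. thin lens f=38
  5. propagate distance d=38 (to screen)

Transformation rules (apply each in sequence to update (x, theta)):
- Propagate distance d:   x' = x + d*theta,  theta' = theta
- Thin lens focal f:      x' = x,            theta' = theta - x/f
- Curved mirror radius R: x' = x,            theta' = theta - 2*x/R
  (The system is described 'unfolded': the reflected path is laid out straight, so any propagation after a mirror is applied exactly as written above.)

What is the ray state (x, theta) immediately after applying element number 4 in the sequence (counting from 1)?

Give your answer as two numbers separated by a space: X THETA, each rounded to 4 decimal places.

Initial: x=6.0000 theta=0.1000
After 1 (propagate distance d=24): x=8.4000 theta=0.1000
After 2 (thin lens f=12): x=8.4000 theta=-0.6000
After 3 (propagate distance d=19): x=-3.0000 theta=-0.6000
After 4 (thin lens f=38): x=-3.0000 theta=-99/190 (≈-0.5211)
Rounded to 4 decimal places: x = -3.0000, theta = -0.5211

Answer: -3.0000 -0.5211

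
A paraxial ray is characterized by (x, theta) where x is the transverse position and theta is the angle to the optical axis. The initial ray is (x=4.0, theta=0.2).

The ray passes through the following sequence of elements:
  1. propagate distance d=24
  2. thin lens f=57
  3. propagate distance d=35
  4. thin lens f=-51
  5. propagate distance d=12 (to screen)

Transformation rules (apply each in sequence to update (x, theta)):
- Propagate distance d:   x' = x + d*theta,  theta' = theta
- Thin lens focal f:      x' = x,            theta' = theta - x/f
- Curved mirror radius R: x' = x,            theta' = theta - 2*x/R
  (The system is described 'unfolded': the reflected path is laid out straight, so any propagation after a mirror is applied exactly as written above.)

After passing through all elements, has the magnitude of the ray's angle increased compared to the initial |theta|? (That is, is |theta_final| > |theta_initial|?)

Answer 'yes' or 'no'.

Initial: x=4.0000 theta=0.2000
After 1 (propagate distance d=24): x=8.8000 theta=0.2000
After 2 (thin lens f=57): x=8.8000 theta=13/285 (≈0.0456)
After 3 (propagate distance d=35): x=2963/285 (≈10.3965) theta=13/285 (≈0.0456)
After 4 (thin lens f=-51): x=2963/285 (≈10.3965) theta=3626/14535 (≈0.2495)
After 5 (propagate distance d=12 (to screen)): x=4325/323 (≈13.3901) theta=3626/14535 (≈0.2495)
|theta_initial|=0.2000 |theta_final|=3626/14535 (≈0.2495) -> increased

Answer: yes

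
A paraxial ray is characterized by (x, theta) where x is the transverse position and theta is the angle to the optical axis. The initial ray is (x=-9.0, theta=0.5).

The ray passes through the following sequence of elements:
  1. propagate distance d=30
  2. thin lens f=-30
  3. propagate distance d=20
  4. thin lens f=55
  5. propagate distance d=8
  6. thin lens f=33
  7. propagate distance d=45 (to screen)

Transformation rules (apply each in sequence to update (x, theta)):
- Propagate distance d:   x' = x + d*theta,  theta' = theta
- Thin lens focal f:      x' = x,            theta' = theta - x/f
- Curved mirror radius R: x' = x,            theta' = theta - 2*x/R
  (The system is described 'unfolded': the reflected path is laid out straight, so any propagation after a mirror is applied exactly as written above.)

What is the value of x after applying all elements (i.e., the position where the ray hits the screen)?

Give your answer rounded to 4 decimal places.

Initial: x=-9.0000 theta=0.5000
After 1 (propagate distance d=30): x=6.0000 theta=0.5000
After 2 (thin lens f=-30): x=6.0000 theta=0.7000
After 3 (propagate distance d=20): x=20.0000 theta=0.7000
After 4 (thin lens f=55): x=20.0000 theta=37/110 (≈0.3364)
After 5 (propagate distance d=8): x=1248/55 (≈22.6909) theta=37/110 (≈0.3364)
After 6 (thin lens f=33): x=1248/55 (≈22.6909) theta=-85/242 (≈-0.3512)
After 7 (propagate distance d=45 (to screen)): x=8331/1210 (≈6.8851) theta=-85/242 (≈-0.3512)
Rounded to 4 decimal places: x = 6.8851

Answer: 6.8851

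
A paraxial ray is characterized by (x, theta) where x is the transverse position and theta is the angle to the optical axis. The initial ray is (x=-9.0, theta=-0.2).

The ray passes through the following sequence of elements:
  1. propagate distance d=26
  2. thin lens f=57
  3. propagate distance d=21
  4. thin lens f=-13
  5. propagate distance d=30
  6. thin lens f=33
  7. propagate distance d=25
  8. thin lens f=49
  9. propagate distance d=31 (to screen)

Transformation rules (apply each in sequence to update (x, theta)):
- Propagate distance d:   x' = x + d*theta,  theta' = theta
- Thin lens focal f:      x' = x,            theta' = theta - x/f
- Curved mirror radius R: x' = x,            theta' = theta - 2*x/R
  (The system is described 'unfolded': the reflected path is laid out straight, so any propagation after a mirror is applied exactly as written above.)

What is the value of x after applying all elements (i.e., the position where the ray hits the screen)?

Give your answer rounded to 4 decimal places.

Initial: x=-9.0000 theta=-0.2000
After 1 (propagate distance d=26): x=-14.2000 theta=-0.2000
After 2 (thin lens f=57): x=-14.2000 theta=14/285 (≈0.0491)
After 3 (propagate distance d=21): x=-1251/95 (≈-13.1684) theta=14/285 (≈0.0491)
After 4 (thin lens f=-13): x=-1251/95 (≈-13.1684) theta=-3571/3705 (≈-0.9638)
After 5 (propagate distance d=30): x=-51973/1235 (≈-42.0834) theta=-3571/3705 (≈-0.9638)
After 6 (thin lens f=33): x=-51973/1235 (≈-42.0834) theta=668/2145 (≈0.3114)
After 7 (propagate distance d=25): x=-1397809/40755 (≈-34.2979) theta=668/2145 (≈0.3114)
After 8 (thin lens f=49): x=-1397809/40755 (≈-34.2979) theta=96177/95095 (≈1.0114)
After 9 (propagate distance d=31 (to screen)): x=-76382/25935 (≈-2.9451) theta=96177/95095 (≈1.0114)
Rounded to 4 decimal places: x = -2.9451

Answer: -2.9451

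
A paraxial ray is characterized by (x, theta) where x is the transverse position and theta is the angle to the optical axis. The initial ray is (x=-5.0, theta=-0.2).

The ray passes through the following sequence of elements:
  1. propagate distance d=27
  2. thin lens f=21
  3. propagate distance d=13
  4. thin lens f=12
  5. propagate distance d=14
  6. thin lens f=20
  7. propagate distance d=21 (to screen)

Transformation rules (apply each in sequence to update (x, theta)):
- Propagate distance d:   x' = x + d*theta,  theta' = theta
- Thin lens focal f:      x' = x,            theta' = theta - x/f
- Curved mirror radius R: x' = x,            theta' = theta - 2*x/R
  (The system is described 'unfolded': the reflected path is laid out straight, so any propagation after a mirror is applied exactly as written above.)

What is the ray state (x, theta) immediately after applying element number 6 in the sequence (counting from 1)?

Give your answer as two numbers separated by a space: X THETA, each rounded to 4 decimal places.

Answer: 5.2270 0.5807

Derivation:
Initial: x=-5.0000 theta=-0.2000
After 1 (propagate distance d=27): x=-10.4000 theta=-0.2000
After 2 (thin lens f=21): x=-10.4000 theta=31/105 (≈0.2952)
After 3 (propagate distance d=13): x=-689/105 (≈-6.5619) theta=31/105 (≈0.2952)
After 4 (thin lens f=12): x=-689/105 (≈-6.5619) theta=1061/1260 (≈0.8421)
After 5 (propagate distance d=14): x=3293/630 (≈5.2270) theta=1061/1260 (≈0.8421)
After 6 (thin lens f=20): x=3293/630 (≈5.2270) theta=813/1400 (≈0.5807)
Rounded to 4 decimal places: x = 5.2270, theta = 0.5807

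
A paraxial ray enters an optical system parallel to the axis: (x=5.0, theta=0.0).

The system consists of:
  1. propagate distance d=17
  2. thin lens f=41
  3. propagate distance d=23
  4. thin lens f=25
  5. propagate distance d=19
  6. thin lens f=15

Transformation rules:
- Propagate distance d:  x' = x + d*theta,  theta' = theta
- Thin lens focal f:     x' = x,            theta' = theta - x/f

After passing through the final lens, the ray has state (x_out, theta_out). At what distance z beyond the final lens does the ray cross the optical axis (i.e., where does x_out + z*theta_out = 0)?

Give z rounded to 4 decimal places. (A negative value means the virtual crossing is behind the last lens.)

Initial: x=5.0000 theta=0.0000
After 1 (propagate distance d=17): x=5.0000 theta=0.0000
After 2 (thin lens f=41): x=5.0000 theta=-5/41 (≈-0.1220)
After 3 (propagate distance d=23): x=90/41 (≈2.1951) theta=-5/41 (≈-0.1220)
After 4 (thin lens f=25): x=90/41 (≈2.1951) theta=-43/205 (≈-0.2098)
After 5 (propagate distance d=19): x=-367/205 (≈-1.7902) theta=-43/205 (≈-0.2098)
After 6 (thin lens f=15): x=-367/205 (≈-1.7902) theta=-278/3075 (≈-0.0904)
z_focus = -x_out/theta_out = -(-367/205)/(-278/3075) = -5505/278 ≈ -19.8022
Rounded to 4 decimal places: z = -19.8022

Answer: -19.8022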